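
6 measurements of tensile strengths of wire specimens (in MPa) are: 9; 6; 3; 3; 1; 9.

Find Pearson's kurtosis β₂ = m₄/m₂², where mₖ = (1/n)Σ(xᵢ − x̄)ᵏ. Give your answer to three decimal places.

x̄ = 5.1667
Σ(xᵢ − x̄)² = 56.8333 ⇒ m₂ = 9.47222
Σ(xᵢ − x̄)⁴ = 777.8194 ⇒ m₄ = 129.63657
m₂² = 89.72299
β₂ = m₄/m₂² = 129.63657 / 89.72299 ≈ 1.445

1.445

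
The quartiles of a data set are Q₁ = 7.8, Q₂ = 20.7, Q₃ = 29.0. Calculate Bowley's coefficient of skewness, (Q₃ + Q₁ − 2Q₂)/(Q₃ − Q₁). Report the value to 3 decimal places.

-0.217

numerator: Q₃ + Q₁ − 2Q₂ = 29.0 + 7.8 − 2×20.7 = -4.6000
denominator: Q₃ − Q₁ = 29.0 − 7.8 = 21.2000
Bowley skewness = -4.6000 / 21.2000 ≈ -0.217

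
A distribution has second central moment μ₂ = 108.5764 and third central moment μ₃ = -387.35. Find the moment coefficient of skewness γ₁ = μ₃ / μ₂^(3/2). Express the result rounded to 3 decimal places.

σ = √μ₂ = √108.5764 = 10.42000
σ³ = μ₂^(3/2) = 1131.36609
γ₁ = μ₃/σ³ = -387.35 / 1131.36609 ≈ -0.342

-0.342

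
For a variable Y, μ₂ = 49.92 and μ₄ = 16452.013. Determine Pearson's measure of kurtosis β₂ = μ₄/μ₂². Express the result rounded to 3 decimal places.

μ₂² = 49.92² = 2492.00640
μ₄/μ₂² = 16452.013 / 2492.00640 = 6.60191
β₂ ≈ 6.602

6.602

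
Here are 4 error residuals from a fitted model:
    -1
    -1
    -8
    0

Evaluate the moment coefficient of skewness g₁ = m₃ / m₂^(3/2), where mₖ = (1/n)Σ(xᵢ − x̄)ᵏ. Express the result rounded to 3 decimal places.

x̄ = (-1 - 1 - 8 + 0) / 4 = -2.5000
deviations (xᵢ − x̄): 1.5000, 1.5000, -5.5000, 2.5000
Σ(xᵢ − x̄)² = 41.0000 ⇒ m₂ = 41.0000/4 = 10.25000
Σ(xᵢ − x̄)³ = -144.0000 ⇒ m₃ = -144.0000/4 = -36.00000
m₂^(3/2) = 10.25000^(1.5) = 32.81601
g₁ = m₃ / m₂^(3/2) = -36.00000 / 32.81601 ≈ -1.097

-1.097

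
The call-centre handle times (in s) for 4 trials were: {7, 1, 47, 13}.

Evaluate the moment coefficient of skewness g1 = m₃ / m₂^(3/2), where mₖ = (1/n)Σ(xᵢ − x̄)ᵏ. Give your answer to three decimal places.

x̄ = (7 + 1 + 47 + 13) / 4 = 17.0000
deviations (xᵢ − x̄): -10.0000, -16.0000, 30.0000, -4.0000
Σ(xᵢ − x̄)² = 1272.0000 ⇒ m₂ = 1272.0000/4 = 318.00000
Σ(xᵢ − x̄)³ = 21840.0000 ⇒ m₃ = 21840.0000/4 = 5460.00000
m₂^(3/2) = 318.00000^(1.5) = 5670.75233
g1 = m₃ / m₂^(3/2) = 5460.00000 / 5670.75233 ≈ 0.963

0.963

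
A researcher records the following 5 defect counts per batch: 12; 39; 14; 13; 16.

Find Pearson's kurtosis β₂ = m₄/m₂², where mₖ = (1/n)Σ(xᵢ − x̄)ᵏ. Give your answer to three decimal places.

3.165

x̄ = 18.8000
Σ(xᵢ − x̄)² = 518.8000 ⇒ m₂ = 103.76000
Σ(xᵢ − x̄)⁴ = 170358.7360 ⇒ m₄ = 34071.74720
m₂² = 10766.13760
β₂ = m₄/m₂² = 34071.74720 / 10766.13760 ≈ 3.165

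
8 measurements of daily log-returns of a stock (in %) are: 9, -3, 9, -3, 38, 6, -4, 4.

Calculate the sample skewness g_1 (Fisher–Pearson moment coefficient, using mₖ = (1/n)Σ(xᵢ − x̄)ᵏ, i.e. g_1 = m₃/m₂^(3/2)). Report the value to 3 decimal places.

x̄ = (9 - 3 + 9 - 3 + 38 + 6 - 4 + 4) / 8 = 7.0000
deviations (xᵢ − x̄): 2.0000, -10.0000, 2.0000, -10.0000, 31.0000, -1.0000, -11.0000, -3.0000
Σ(xᵢ − x̄)² = 1300.0000 ⇒ m₂ = 1300.0000/8 = 162.50000
Σ(xᵢ − x̄)³ = 26448.0000 ⇒ m₃ = 26448.0000/8 = 3306.00000
m₂^(3/2) = 162.50000^(1.5) = 2071.47668
g_1 = m₃ / m₂^(3/2) = 3306.00000 / 2071.47668 ≈ 1.596

1.596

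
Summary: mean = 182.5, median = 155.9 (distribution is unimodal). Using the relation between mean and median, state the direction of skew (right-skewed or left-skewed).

right-skewed

mean − median = 182.5 − 155.9 = 26.6
mean > median ⇒ the longer tail is on the right ⇒ right-skewed (positively skewed).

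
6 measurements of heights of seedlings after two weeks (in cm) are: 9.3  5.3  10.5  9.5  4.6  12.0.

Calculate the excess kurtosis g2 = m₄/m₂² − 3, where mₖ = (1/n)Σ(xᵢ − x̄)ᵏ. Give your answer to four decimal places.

x̄ = 8.5333
Σ(xᵢ − x̄)² = 43.3333 ⇒ m₂ = 7.22222
Σ(xᵢ − x̄)⁴ = 509.2560 ⇒ m₄ = 84.87601
m₂² = 52.16049
g2 = m₄/m₂² − 3 = 1.62721 − 3 ≈ -1.3728

-1.3728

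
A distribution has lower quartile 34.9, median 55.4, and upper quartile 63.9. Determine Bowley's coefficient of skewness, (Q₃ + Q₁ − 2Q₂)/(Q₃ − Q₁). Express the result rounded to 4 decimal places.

numerator: Q₃ + Q₁ − 2Q₂ = 63.9 + 34.9 − 2×55.4 = -12.0000
denominator: Q₃ − Q₁ = 63.9 − 34.9 = 29.0000
Bowley skewness = -12.0000 / 29.0000 ≈ -0.4138

-0.4138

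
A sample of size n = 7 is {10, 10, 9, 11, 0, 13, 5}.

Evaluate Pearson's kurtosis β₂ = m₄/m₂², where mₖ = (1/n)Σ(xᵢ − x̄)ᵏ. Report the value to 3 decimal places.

2.835

x̄ = 8.2857
Σ(xᵢ − x̄)² = 115.4286 ⇒ m₂ = 16.48980
Σ(xᵢ − x̄)⁴ = 5395.5335 ⇒ m₄ = 770.79050
m₂² = 271.91337
β₂ = m₄/m₂² = 770.79050 / 271.91337 ≈ 2.835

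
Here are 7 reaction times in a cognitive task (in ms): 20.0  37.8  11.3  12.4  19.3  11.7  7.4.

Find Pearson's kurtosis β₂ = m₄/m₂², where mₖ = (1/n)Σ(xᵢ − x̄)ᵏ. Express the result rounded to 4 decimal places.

x̄ = 17.1286
Σ(xᵢ − x̄)² = 620.7143 ⇒ m₂ = 88.67347
Σ(xᵢ − x̄)⁴ = 194162.5017 ⇒ m₄ = 27737.50024
m₂² = 7862.98417
β₂ = m₄/m₂² = 27737.50024 / 7862.98417 ≈ 3.5276

3.5276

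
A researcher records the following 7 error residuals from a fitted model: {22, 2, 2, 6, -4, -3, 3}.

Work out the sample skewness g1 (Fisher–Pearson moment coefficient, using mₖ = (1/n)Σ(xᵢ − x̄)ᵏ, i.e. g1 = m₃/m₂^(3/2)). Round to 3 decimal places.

1.377

x̄ = (22 + 2 + 2 + 6 - 4 - 3 + 3) / 7 = 4.0000
deviations (xᵢ − x̄): 18.0000, -2.0000, -2.0000, 2.0000, -8.0000, -7.0000, -1.0000
Σ(xᵢ − x̄)² = 450.0000 ⇒ m₂ = 450.0000/7 = 64.28571
Σ(xᵢ − x̄)³ = 4968.0000 ⇒ m₃ = 4968.0000/7 = 709.71429
m₂^(3/2) = 64.28571^(1.5) = 515.43240
g1 = m₃ / m₂^(3/2) = 709.71429 / 515.43240 ≈ 1.377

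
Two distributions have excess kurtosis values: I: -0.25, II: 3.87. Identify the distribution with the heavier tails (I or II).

II

Higher excess kurtosis ⇒ heavier tails relative to the normal distribution.
-0.25 vs 3.87: the larger is 3.87, so II has heavier tails. (II is leptokurtic — heavier-than-normal tails; the other is platykurtic.)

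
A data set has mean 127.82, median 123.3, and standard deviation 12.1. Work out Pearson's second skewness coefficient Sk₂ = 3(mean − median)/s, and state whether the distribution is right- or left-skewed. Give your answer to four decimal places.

1.1207, right-skewed

Sk₂ = 3(127.82 − 123.3) / 12.1 = 3 × 4.5200 / 12.1
    = 13.5600 / 12.1 ≈ 1.1207
Sk₂ > 0 ⇒ mean > median ⇒ right-skewed (positive skew).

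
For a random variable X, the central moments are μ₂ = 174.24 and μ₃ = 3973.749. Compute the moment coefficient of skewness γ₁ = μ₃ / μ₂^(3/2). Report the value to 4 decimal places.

1.7277

σ = √μ₂ = √174.24 = 13.20000
σ³ = μ₂^(3/2) = 2299.96800
γ₁ = μ₃/σ³ = 3973.749 / 2299.96800 ≈ 1.7277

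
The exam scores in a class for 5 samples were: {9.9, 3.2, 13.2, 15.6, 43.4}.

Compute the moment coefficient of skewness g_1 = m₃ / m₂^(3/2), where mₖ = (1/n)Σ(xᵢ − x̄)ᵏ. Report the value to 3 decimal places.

x̄ = (9.9 + 3.2 + 13.2 + 15.6 + 43.4) / 5 = 17.0600
deviations (xᵢ − x̄): -7.1600, -13.8600, -3.8600, -1.4600, 26.3400
Σ(xᵢ − x̄)² = 954.1920 ⇒ m₂ = 954.1920/5 = 190.83840
Σ(xᵢ − x̄)³ = 15184.3894 ⇒ m₃ = 15184.3894/5 = 3036.87787
m₂^(3/2) = 190.83840^(1.5) = 2636.32319
g_1 = m₃ / m₂^(3/2) = 3036.87787 / 2636.32319 ≈ 1.152

1.152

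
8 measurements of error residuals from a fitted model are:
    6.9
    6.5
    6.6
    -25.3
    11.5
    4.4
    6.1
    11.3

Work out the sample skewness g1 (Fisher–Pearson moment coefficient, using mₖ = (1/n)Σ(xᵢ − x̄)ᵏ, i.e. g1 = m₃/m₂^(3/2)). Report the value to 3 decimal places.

x̄ = (6.9 + 6.5 + 6.6 - 25.3 + 11.5 + 4.4 + 6.1 + 11.3) / 8 = 3.5000
deviations (xᵢ − x̄): 3.4000, 3.0000, 3.1000, -28.8000, 8.0000, 0.9000, 2.6000, 7.8000
Σ(xᵢ − x̄)² = 992.0200 ⇒ m₂ = 992.0200/8 = 124.00250
Σ(xᵢ − x̄)³ = -22786.9200 ⇒ m₃ = -22786.9200/8 = -2848.36500
m₂^(3/2) = 124.00250^(1.5) = 1380.84732
g1 = m₃ / m₂^(3/2) = -2848.36500 / 1380.84732 ≈ -2.063

-2.063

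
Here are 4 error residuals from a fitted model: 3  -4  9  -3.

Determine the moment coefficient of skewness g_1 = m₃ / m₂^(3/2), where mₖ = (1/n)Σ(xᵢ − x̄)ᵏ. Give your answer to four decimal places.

0.4398

x̄ = (3 - 4 + 9 - 3) / 4 = 1.2500
deviations (xᵢ − x̄): 1.7500, -5.2500, 7.7500, -4.2500
Σ(xᵢ − x̄)² = 108.7500 ⇒ m₂ = 108.7500/4 = 27.18750
Σ(xᵢ − x̄)³ = 249.3750 ⇒ m₃ = 249.3750/4 = 62.34375
m₂^(3/2) = 27.18750^(1.5) = 141.76007
g_1 = m₃ / m₂^(3/2) = 62.34375 / 141.76007 ≈ 0.4398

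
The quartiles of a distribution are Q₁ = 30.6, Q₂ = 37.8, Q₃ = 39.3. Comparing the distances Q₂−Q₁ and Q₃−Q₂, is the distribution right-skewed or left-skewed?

left-skewed

Q₂ − Q₁ = 7.2;  Q₃ − Q₂ = 1.5
Q₂ − Q₁ > Q₃ − Q₂ ⇒ the lower half is more spread out ⇒ left-skewed.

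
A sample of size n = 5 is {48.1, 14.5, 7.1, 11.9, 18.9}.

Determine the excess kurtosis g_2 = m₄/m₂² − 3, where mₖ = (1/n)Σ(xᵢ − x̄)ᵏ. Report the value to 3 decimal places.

x̄ = 20.1000
Σ(xᵢ − x̄)² = 1053.0400 ⇒ m₂ = 210.60800
Σ(xᵢ − x̄)⁴ = 648723.7408 ⇒ m₄ = 129744.74816
m₂² = 44355.72966
g_2 = m₄/m₂² − 3 = 2.92510 − 3 ≈ -0.075

-0.075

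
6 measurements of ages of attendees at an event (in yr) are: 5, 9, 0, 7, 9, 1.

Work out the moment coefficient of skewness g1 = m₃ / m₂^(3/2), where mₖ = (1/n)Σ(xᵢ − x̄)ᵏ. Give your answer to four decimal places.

x̄ = (5 + 9 + 0 + 7 + 9 + 1) / 6 = 5.1667
deviations (xᵢ − x̄): -0.1667, 3.8333, -5.1667, 1.8333, 3.8333, -4.1667
Σ(xᵢ − x̄)² = 76.8333 ⇒ m₂ = 76.8333/6 = 12.80556
Σ(xᵢ − x̄)³ = -91.4444 ⇒ m₃ = -91.4444/6 = -15.24074
m₂^(3/2) = 12.80556^(1.5) = 45.82449
g1 = m₃ / m₂^(3/2) = -15.24074 / 45.82449 ≈ -0.3326

-0.3326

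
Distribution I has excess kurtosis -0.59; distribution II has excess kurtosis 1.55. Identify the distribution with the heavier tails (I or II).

II

Higher excess kurtosis ⇒ heavier tails relative to the normal distribution.
-0.59 vs 1.55: the larger is 1.55, so II has heavier tails. (II is leptokurtic — heavier-than-normal tails; the other is platykurtic.)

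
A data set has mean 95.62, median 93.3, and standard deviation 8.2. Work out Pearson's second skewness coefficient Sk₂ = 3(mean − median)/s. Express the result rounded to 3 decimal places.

Sk₂ = 3(95.62 − 93.3) / 8.2 = 3 × 2.3200 / 8.2
    = 6.9600 / 8.2 ≈ 0.849

0.849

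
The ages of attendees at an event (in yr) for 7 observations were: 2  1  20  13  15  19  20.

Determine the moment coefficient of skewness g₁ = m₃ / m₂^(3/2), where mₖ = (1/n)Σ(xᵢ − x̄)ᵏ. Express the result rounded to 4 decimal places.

-0.6467

x̄ = (2 + 1 + 20 + 13 + 15 + 19 + 20) / 7 = 12.8571
deviations (xᵢ − x̄): -10.8571, -11.8571, 7.1429, 0.1429, 2.1429, 6.1429, 7.1429
Σ(xᵢ − x̄)² = 402.8571 ⇒ m₂ = 402.8571/7 = 57.55102
Σ(xᵢ − x̄)³ = -1976.3265 ⇒ m₃ = -1976.3265/7 = -282.33236
m₂^(3/2) = 57.55102^(1.5) = 436.59579
g₁ = m₃ / m₂^(3/2) = -282.33236 / 436.59579 ≈ -0.6467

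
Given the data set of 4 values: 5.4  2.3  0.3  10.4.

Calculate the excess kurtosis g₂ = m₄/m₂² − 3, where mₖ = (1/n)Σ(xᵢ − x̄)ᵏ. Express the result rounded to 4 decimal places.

-1.2178

x̄ = 4.6000
Σ(xᵢ − x̄)² = 58.0600 ⇒ m₂ = 14.51500
Σ(xᵢ − x̄)⁴ = 1501.9234 ⇒ m₄ = 375.48085
m₂² = 210.68523
g₂ = m₄/m₂² − 3 = 1.78219 − 3 ≈ -1.2178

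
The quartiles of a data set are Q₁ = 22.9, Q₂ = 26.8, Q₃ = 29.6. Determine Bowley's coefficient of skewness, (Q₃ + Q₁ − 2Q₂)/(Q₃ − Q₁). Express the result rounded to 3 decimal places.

-0.164

numerator: Q₃ + Q₁ − 2Q₂ = 29.6 + 22.9 − 2×26.8 = -1.1000
denominator: Q₃ − Q₁ = 29.6 − 22.9 = 6.7000
Bowley skewness = -1.1000 / 6.7000 ≈ -0.164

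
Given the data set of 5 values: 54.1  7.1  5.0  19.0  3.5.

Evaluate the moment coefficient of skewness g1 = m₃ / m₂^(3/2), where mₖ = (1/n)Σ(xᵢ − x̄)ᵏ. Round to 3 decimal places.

1.225

x̄ = (54.1 + 7.1 + 5.0 + 19.0 + 3.5) / 5 = 17.7400
deviations (xᵢ − x̄): 36.3600, -10.6400, -12.7400, 1.2600, -14.2400
Σ(xᵢ − x̄)² = 1801.9320 ⇒ m₂ = 1801.9320/5 = 360.38640
Σ(xᵢ − x̄)³ = 41911.8218 ⇒ m₃ = 41911.8218/5 = 8382.36437
m₂^(3/2) = 360.38640^(1.5) = 6841.51983
g1 = m₃ / m₂^(3/2) = 8382.36437 / 6841.51983 ≈ 1.225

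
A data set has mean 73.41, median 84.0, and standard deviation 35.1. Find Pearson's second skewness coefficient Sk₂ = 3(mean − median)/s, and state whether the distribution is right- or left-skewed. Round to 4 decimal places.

Sk₂ = 3(73.41 − 84.0) / 35.1 = 3 × -10.5900 / 35.1
    = -31.7700 / 35.1 ≈ -0.9051
Sk₂ < 0 ⇒ mean < median ⇒ left-skewed (negative skew).

-0.9051, left-skewed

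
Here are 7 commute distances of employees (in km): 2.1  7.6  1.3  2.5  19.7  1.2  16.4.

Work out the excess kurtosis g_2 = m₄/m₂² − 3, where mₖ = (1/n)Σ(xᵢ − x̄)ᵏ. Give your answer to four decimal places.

-1.1206

x̄ = 7.2571
Σ(xᵢ − x̄)² = 359.9371 ⇒ m₂ = 51.41959
Σ(xᵢ − x̄)⁴ = 34783.2314 ⇒ m₄ = 4969.03306
m₂² = 2643.97442
g_2 = m₄/m₂² − 3 = 1.87938 − 3 ≈ -1.1206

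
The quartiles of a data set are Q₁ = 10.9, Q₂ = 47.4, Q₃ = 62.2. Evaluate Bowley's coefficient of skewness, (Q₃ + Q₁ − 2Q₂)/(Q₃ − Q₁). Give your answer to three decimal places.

-0.423

numerator: Q₃ + Q₁ − 2Q₂ = 62.2 + 10.9 − 2×47.4 = -21.7000
denominator: Q₃ − Q₁ = 62.2 − 10.9 = 51.3000
Bowley skewness = -21.7000 / 51.3000 ≈ -0.423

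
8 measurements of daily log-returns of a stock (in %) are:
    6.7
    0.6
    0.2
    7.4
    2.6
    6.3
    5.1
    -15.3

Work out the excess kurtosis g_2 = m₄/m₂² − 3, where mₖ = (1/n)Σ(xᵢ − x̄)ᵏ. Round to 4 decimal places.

1.6670

x̄ = 1.7000
Σ(xᵢ − x̄)² = 383.4800 ⇒ m₂ = 47.93500
Σ(xᵢ − x̄)⁴ = 85790.1620 ⇒ m₄ = 10723.77025
m₂² = 2297.76423
g_2 = m₄/m₂² − 3 = 4.66705 − 3 ≈ 1.6670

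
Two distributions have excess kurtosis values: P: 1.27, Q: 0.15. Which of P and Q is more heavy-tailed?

P

Higher excess kurtosis ⇒ heavier tails relative to the normal distribution.
1.27 vs 0.15: the larger is 1.27, so P has heavier tails.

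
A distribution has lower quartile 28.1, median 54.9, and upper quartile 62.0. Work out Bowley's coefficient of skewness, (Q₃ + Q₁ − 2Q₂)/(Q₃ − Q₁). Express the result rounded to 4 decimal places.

-0.5811

numerator: Q₃ + Q₁ − 2Q₂ = 62.0 + 28.1 − 2×54.9 = -19.7000
denominator: Q₃ − Q₁ = 62.0 − 28.1 = 33.9000
Bowley skewness = -19.7000 / 33.9000 ≈ -0.5811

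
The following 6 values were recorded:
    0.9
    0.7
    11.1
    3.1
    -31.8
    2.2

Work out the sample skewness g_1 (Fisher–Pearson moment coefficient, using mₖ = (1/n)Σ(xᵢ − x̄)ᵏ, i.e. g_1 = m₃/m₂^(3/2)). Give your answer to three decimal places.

-1.503

x̄ = (0.9 + 0.7 + 11.1 + 3.1 - 31.8 + 2.2) / 6 = -2.3000
deviations (xᵢ − x̄): 3.2000, 3.0000, 13.4000, 5.4000, -29.5000, 4.5000
Σ(xᵢ − x̄)² = 1118.4600 ⇒ m₂ = 1118.4600/6 = 186.41000
Σ(xᵢ − x̄)³ = -22957.9140 ⇒ m₃ = -22957.9140/6 = -3826.31900
m₂^(3/2) = 186.41000^(1.5) = 2545.09390
g_1 = m₃ / m₂^(3/2) = -3826.31900 / 2545.09390 ≈ -1.503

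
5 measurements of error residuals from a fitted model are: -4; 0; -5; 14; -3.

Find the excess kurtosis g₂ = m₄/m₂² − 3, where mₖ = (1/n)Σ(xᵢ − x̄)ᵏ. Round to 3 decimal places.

-0.042

x̄ = 0.4000
Σ(xᵢ − x̄)² = 245.2000 ⇒ m₂ = 49.04000
Σ(xᵢ − x̄)⁴ = 35568.9760 ⇒ m₄ = 7113.79520
m₂² = 2404.92160
g₂ = m₄/m₂² − 3 = 2.95802 − 3 ≈ -0.042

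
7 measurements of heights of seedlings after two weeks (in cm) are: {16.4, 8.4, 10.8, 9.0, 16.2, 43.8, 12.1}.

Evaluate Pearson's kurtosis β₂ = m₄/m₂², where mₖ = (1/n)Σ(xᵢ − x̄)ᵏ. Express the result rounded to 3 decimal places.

4.571

x̄ = 16.6714
Σ(xᵢ − x̄)² = 918.8943 ⇒ m₂ = 131.27061
Σ(xᵢ − x̄)⁴ = 551405.6743 ⇒ m₄ = 78772.23919
m₂² = 17231.97364
β₂ = m₄/m₂² = 78772.23919 / 17231.97364 ≈ 4.571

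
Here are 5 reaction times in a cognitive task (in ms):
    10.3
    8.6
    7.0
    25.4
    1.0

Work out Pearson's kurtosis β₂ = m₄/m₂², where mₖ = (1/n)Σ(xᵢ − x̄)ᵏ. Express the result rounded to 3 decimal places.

2.692

x̄ = 10.4600
Σ(xᵢ − x̄)² = 328.1520 ⇒ m₂ = 65.63040
Σ(xᵢ − x̄)⁴ = 57983.8822 ⇒ m₄ = 11596.77644
m₂² = 4307.34940
β₂ = m₄/m₂² = 11596.77644 / 4307.34940 ≈ 2.692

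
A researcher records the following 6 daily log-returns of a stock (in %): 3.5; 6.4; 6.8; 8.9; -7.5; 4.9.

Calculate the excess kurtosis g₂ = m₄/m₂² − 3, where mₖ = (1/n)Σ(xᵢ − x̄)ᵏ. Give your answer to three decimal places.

0.556

x̄ = 3.8333
Σ(xᵢ − x̄)² = 170.7533 ⇒ m₂ = 28.45889
Σ(xᵢ − x̄)⁴ = 17279.1465 ⇒ m₄ = 2879.85775
m₂² = 809.90836
g₂ = m₄/m₂² − 3 = 3.55578 − 3 ≈ 0.556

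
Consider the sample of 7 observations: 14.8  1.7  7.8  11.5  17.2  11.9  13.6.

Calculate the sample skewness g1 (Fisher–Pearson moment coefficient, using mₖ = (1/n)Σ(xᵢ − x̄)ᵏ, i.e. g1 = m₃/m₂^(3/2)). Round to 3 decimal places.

-0.842

x̄ = (14.8 + 1.7 + 7.8 + 11.5 + 17.2 + 11.9 + 13.6) / 7 = 11.2143
deviations (xᵢ − x̄): 3.5857, -9.5143, -3.4143, 0.2857, 5.9857, 0.6857, 2.3857
Σ(xᵢ − x̄)² = 157.1086 ⇒ m₂ = 157.1086/7 = 22.44408
Σ(xᵢ − x̄)³ = -626.5622 ⇒ m₃ = -626.5622/7 = -89.50889
m₂^(3/2) = 22.44408^(1.5) = 106.32925
g1 = m₃ / m₂^(3/2) = -89.50889 / 106.32925 ≈ -0.842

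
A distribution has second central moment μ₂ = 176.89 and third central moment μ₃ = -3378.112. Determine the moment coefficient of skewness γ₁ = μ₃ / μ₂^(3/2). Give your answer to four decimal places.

-1.4359

σ = √μ₂ = √176.89 = 13.30000
σ³ = μ₂^(3/2) = 2352.63700
γ₁ = μ₃/σ³ = -3378.112 / 2352.63700 ≈ -1.4359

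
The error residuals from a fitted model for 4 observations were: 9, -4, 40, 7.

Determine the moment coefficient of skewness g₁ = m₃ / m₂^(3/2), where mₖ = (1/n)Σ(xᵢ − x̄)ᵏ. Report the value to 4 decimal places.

x̄ = (9 - 4 + 40 + 7) / 4 = 13.0000
deviations (xᵢ − x̄): -4.0000, -17.0000, 27.0000, -6.0000
Σ(xᵢ − x̄)² = 1070.0000 ⇒ m₂ = 1070.0000/4 = 267.50000
Σ(xᵢ − x̄)³ = 14490.0000 ⇒ m₃ = 14490.0000/4 = 3622.50000
m₂^(3/2) = 267.50000^(1.5) = 4375.07679
g₁ = m₃ / m₂^(3/2) = 3622.50000 / 4375.07679 ≈ 0.8280

0.8280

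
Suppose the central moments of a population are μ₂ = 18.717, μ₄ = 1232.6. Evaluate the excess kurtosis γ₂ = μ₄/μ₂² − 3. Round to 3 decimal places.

0.518

μ₂² = 18.717² = 350.32609
μ₄/μ₂² = 1232.6 / 350.32609 = 3.51844
γ₂ = 3.51844 − 3 ≈ 0.518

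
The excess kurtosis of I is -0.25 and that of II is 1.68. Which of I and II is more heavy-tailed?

II

Higher excess kurtosis ⇒ heavier tails relative to the normal distribution.
-0.25 vs 1.68: the larger is 1.68, so II has heavier tails. (II is leptokurtic — heavier-than-normal tails; the other is platykurtic.)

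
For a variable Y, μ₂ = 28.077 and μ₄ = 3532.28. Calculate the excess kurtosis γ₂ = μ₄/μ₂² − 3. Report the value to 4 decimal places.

1.4808

μ₂² = 28.077² = 788.31793
μ₄/μ₂² = 3532.28 / 788.31793 = 4.48078
γ₂ = 4.48078 − 3 ≈ 1.4808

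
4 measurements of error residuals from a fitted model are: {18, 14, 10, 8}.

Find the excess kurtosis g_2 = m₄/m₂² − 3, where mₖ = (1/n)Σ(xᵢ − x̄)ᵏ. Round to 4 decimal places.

-1.4266

x̄ = 12.5000
Σ(xᵢ − x̄)² = 59.0000 ⇒ m₂ = 14.75000
Σ(xᵢ − x̄)⁴ = 1369.2500 ⇒ m₄ = 342.31250
m₂² = 217.56250
g_2 = m₄/m₂² − 3 = 1.57340 − 3 ≈ -1.4266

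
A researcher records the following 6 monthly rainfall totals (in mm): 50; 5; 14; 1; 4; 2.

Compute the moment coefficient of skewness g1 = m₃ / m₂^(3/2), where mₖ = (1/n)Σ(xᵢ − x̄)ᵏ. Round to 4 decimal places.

x̄ = (50 + 5 + 14 + 1 + 4 + 2) / 6 = 12.6667
deviations (xᵢ − x̄): 37.3333, -7.6667, 1.3333, -11.6667, -8.6667, -10.6667
Σ(xᵢ − x̄)² = 1779.3333 ⇒ m₂ = 1779.3333/6 = 296.55556
Σ(xᵢ − x̄)³ = 48133.5556 ⇒ m₃ = 48133.5556/6 = 8022.25926
m₂^(3/2) = 296.55556^(1.5) = 5106.92049
g1 = m₃ / m₂^(3/2) = 8022.25926 / 5106.92049 ≈ 1.5709

1.5709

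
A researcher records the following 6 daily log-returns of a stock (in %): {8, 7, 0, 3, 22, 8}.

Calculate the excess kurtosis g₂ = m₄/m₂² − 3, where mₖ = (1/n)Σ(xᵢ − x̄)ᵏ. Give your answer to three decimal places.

0.164

x̄ = 8.0000
Σ(xᵢ − x̄)² = 286.0000 ⇒ m₂ = 47.66667
Σ(xᵢ − x̄)⁴ = 43138.0000 ⇒ m₄ = 7189.66667
m₂² = 2272.11111
g₂ = m₄/m₂² − 3 = 3.16431 − 3 ≈ 0.164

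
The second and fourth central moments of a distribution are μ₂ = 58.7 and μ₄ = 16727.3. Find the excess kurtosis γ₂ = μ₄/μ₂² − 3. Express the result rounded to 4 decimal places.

1.8546

μ₂² = 58.7² = 3445.69000
μ₄/μ₂² = 16727.3 / 3445.69000 = 4.85456
γ₂ = 4.85456 − 3 ≈ 1.8546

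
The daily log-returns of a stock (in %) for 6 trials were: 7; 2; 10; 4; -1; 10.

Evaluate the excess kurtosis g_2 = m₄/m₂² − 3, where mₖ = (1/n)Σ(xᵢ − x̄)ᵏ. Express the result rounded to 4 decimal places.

x̄ = 5.3333
Σ(xᵢ − x̄)² = 99.3333 ⇒ m₂ = 16.55556
Σ(xᵢ − x̄)⁴ = 2691.7778 ⇒ m₄ = 448.62963
m₂² = 274.08642
g_2 = m₄/m₂² − 3 = 1.63682 − 3 ≈ -1.3632

-1.3632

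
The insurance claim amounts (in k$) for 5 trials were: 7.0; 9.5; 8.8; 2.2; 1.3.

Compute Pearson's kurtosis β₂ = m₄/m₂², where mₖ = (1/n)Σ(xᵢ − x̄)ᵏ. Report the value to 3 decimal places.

x̄ = 5.7600
Σ(xᵢ − x̄)² = 57.3320 ⇒ m₂ = 11.46640
Σ(xᵢ − x̄)⁴ = 839.7202 ⇒ m₄ = 167.94405
m₂² = 131.47833
β₂ = m₄/m₂² = 167.94405 / 131.47833 ≈ 1.277

1.277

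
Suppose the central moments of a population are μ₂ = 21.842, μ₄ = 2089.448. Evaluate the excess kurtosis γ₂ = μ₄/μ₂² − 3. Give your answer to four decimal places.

1.3797

μ₂² = 21.842² = 477.07296
μ₄/μ₂² = 2089.448 / 477.07296 = 4.37972
γ₂ = 4.37972 − 3 ≈ 1.3797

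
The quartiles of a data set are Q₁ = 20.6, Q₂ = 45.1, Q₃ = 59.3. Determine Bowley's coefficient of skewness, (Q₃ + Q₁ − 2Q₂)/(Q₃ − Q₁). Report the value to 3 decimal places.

numerator: Q₃ + Q₁ − 2Q₂ = 59.3 + 20.6 − 2×45.1 = -10.3000
denominator: Q₃ − Q₁ = 59.3 − 20.6 = 38.7000
Bowley skewness = -10.3000 / 38.7000 ≈ -0.266

-0.266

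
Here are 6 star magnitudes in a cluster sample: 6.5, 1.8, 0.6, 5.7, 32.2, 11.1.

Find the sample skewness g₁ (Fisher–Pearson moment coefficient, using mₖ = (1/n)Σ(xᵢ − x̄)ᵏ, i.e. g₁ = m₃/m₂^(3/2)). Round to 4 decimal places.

1.4034

x̄ = (6.5 + 1.8 + 0.6 + 5.7 + 32.2 + 11.1) / 6 = 9.6500
deviations (xᵢ − x̄): -3.1500, -7.8500, -9.0500, -3.9500, 22.5500, 1.4500
Σ(xᵢ − x̄)² = 679.6550 ⇒ m₂ = 679.6550/6 = 113.27583
Σ(xᵢ − x̄)³ = 10151.9400 ⇒ m₃ = 10151.9400/6 = 1691.99000
m₂^(3/2) = 113.27583^(1.5) = 1205.60738
g₁ = m₃ / m₂^(3/2) = 1691.99000 / 1205.60738 ≈ 1.4034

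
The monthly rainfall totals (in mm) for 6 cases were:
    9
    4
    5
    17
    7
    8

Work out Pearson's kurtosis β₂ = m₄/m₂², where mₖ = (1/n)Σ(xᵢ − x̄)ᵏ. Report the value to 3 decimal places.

3.188

x̄ = 8.3333
Σ(xᵢ − x̄)² = 107.3333 ⇒ m₂ = 17.88889
Σ(xᵢ − x̄)⁴ = 6121.1111 ⇒ m₄ = 1020.18519
m₂² = 320.01235
β₂ = m₄/m₂² = 1020.18519 / 320.01235 ≈ 3.188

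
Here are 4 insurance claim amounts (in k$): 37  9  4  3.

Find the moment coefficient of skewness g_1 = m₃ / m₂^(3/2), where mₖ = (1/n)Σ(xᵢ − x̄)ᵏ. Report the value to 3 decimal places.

x̄ = (37 + 9 + 4 + 3) / 4 = 13.2500
deviations (xᵢ − x̄): 23.7500, -4.2500, -9.2500, -10.2500
Σ(xᵢ − x̄)² = 772.7500 ⇒ m₂ = 772.7500/4 = 193.18750
Σ(xᵢ − x̄)³ = 11451.3750 ⇒ m₃ = 11451.3750/4 = 2862.84375
m₂^(3/2) = 193.18750^(1.5) = 2685.14989
g_1 = m₃ / m₂^(3/2) = 2862.84375 / 2685.14989 ≈ 1.066

1.066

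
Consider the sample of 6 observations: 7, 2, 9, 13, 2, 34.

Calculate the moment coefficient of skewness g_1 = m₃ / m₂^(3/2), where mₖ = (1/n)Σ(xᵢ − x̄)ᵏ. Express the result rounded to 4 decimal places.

x̄ = (7 + 2 + 9 + 13 + 2 + 34) / 6 = 11.1667
deviations (xᵢ − x̄): -4.1667, -9.1667, -2.1667, 1.8333, -9.1667, 22.8333
Σ(xᵢ − x̄)² = 714.8333 ⇒ m₂ = 714.8333/6 = 119.13889
Σ(xᵢ − x̄)³ = 10287.5556 ⇒ m₃ = 10287.5556/6 = 1714.59259
m₂^(3/2) = 119.13889^(1.5) = 1300.41005
g_1 = m₃ / m₂^(3/2) = 1714.59259 / 1300.41005 ≈ 1.3185

1.3185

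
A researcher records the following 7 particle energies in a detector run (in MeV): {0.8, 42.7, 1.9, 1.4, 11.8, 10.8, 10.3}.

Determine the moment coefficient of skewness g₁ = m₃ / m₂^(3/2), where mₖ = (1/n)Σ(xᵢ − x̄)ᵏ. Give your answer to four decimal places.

x̄ = (0.8 + 42.7 + 1.9 + 1.4 + 11.8 + 10.8 + 10.3) / 7 = 11.3857
deviations (xᵢ − x̄): -10.5857, 31.3143, -9.4857, -9.9857, 0.4143, -0.5857, -1.0857
Σ(xᵢ − x̄)² = 1284.0286 ⇒ m₂ = 1284.0286/7 = 183.43265
Σ(xᵢ − x̄)³ = 27669.4528 ⇒ m₃ = 27669.4528/7 = 3952.77897
m₂^(3/2) = 183.43265^(1.5) = 2484.36253
g₁ = m₃ / m₂^(3/2) = 3952.77897 / 2484.36253 ≈ 1.5911

1.5911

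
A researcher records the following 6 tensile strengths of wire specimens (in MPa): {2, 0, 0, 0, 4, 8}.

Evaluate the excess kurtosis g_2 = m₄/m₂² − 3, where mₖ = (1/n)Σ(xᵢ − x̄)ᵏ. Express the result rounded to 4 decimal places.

-0.4321

x̄ = 2.3333
Σ(xᵢ − x̄)² = 51.3333 ⇒ m₂ = 8.55556
Σ(xᵢ − x̄)⁴ = 1127.7778 ⇒ m₄ = 187.96296
m₂² = 73.19753
g_2 = m₄/m₂² − 3 = 2.56789 − 3 ≈ -0.4321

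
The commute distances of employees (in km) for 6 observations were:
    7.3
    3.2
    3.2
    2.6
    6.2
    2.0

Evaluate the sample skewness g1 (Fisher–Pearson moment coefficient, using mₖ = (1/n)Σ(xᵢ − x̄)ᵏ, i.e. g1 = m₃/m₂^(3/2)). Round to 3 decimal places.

x̄ = (7.3 + 3.2 + 3.2 + 2.6 + 6.2 + 2.0) / 6 = 4.0833
deviations (xᵢ − x̄): 3.2167, -0.8833, -0.8833, -1.4833, 2.1167, -2.0833
Σ(xᵢ − x̄)² = 22.9283 ⇒ m₂ = 22.9283/6 = 3.82139
Σ(xᵢ − x̄)³ = 29.0814 ⇒ m₃ = 29.0814/6 = 4.84691
m₂^(3/2) = 3.82139^(1.5) = 7.47019
g1 = m₃ / m₂^(3/2) = 4.84691 / 7.47019 ≈ 0.649

0.649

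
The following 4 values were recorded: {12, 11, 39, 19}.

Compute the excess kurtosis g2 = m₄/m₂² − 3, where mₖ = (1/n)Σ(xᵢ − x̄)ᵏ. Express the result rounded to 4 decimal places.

x̄ = 20.2500
Σ(xᵢ − x̄)² = 506.7500 ⇒ m₂ = 126.68750
Σ(xᵢ − x̄)⁴ = 135552.0781 ⇒ m₄ = 33888.01953
m₂² = 16049.72266
g2 = m₄/m₂² − 3 = 2.11144 − 3 ≈ -0.8886

-0.8886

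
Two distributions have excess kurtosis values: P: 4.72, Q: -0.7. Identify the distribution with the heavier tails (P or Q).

P

Higher excess kurtosis ⇒ heavier tails relative to the normal distribution.
4.72 vs -0.7: the larger is 4.72, so P has heavier tails. (P is leptokurtic — heavier-than-normal tails; the other is platykurtic.)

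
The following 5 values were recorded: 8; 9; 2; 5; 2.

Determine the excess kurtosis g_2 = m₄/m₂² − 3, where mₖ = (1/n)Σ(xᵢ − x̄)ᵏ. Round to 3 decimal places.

-1.691

x̄ = 5.2000
Σ(xᵢ − x̄)² = 42.8000 ⇒ m₂ = 8.56000
Σ(xᵢ − x̄)⁴ = 479.6960 ⇒ m₄ = 95.93920
m₂² = 73.27360
g_2 = m₄/m₂² − 3 = 1.30933 − 3 ≈ -1.691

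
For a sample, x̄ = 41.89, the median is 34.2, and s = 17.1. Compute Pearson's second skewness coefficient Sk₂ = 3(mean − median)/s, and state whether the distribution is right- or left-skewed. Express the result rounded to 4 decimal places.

Sk₂ = 3(41.89 − 34.2) / 17.1 = 3 × 7.6900 / 17.1
    = 23.0700 / 17.1 ≈ 1.3491
Sk₂ > 0 ⇒ mean > median ⇒ right-skewed (positive skew).

1.3491, right-skewed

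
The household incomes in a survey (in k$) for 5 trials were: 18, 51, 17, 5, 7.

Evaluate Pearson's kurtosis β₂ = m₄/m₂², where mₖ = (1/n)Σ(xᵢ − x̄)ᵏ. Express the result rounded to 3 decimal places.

2.789

x̄ = 19.6000
Σ(xᵢ − x̄)² = 1367.2000 ⇒ m₂ = 273.44000
Σ(xᵢ − x̄)⁴ = 1042811.2960 ⇒ m₄ = 208562.25920
m₂² = 74769.43360
β₂ = m₄/m₂² = 208562.25920 / 74769.43360 ≈ 2.789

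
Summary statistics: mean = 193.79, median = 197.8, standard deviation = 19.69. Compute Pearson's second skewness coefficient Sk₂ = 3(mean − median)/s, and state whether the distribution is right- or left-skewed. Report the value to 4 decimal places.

-0.6110, left-skewed

Sk₂ = 3(193.79 − 197.8) / 19.69 = 3 × -4.0100 / 19.69
    = -12.0300 / 19.69 ≈ -0.6110
Sk₂ < 0 ⇒ mean < median ⇒ left-skewed (negative skew).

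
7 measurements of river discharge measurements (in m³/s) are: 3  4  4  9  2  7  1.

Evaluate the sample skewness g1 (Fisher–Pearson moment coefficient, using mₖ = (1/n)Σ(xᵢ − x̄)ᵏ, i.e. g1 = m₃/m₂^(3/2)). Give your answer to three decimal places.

x̄ = (3 + 4 + 4 + 9 + 2 + 7 + 1) / 7 = 4.2857
deviations (xᵢ − x̄): -1.2857, -0.2857, -0.2857, 4.7143, -2.2857, 2.7143, -3.2857
Σ(xᵢ − x̄)² = 47.4286 ⇒ m₂ = 47.4286/7 = 6.77551
Σ(xᵢ − x̄)³ = 75.1837 ⇒ m₃ = 75.1837/7 = 10.74052
m₂^(3/2) = 6.77551^(1.5) = 17.63652
g1 = m₃ / m₂^(3/2) = 10.74052 / 17.63652 ≈ 0.609

0.609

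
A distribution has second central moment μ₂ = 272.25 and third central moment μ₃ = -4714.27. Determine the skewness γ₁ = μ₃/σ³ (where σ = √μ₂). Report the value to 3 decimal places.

-1.049

σ = √μ₂ = √272.25 = 16.50000
σ³ = μ₂^(3/2) = 4492.12500
γ₁ = μ₃/σ³ = -4714.27 / 4492.12500 ≈ -1.049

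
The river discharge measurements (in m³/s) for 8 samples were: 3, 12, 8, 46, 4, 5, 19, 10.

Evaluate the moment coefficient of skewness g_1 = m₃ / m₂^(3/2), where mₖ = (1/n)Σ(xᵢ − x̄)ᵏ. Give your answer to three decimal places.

1.730

x̄ = (3 + 12 + 8 + 46 + 4 + 5 + 19 + 10) / 8 = 13.3750
deviations (xᵢ − x̄): -10.3750, -1.3750, -5.3750, 32.6250, -9.3750, -8.3750, 5.6250, -3.3750
Σ(xᵢ − x̄)² = 1403.8750 ⇒ m₂ = 1403.8750/8 = 175.48438
Σ(xᵢ − x̄)³ = 32179.2188 ⇒ m₃ = 32179.2188/8 = 4022.40234
m₂^(3/2) = 175.48438^(1.5) = 2324.65056
g_1 = m₃ / m₂^(3/2) = 4022.40234 / 2324.65056 ≈ 1.730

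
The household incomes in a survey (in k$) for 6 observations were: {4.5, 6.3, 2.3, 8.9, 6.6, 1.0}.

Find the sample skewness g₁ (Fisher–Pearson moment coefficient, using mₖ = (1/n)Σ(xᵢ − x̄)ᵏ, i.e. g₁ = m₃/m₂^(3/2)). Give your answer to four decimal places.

x̄ = (4.5 + 6.3 + 2.3 + 8.9 + 6.6 + 1.0) / 6 = 4.9333
deviations (xᵢ − x̄): -0.4333, 1.3667, -2.6333, 3.9667, 1.6667, -3.9333
Σ(xᵢ − x̄)² = 42.9733 ⇒ m₂ = 42.9733/6 = 7.16222
Σ(xᵢ − x̄)³ = -9.5996 ⇒ m₃ = -9.5996/6 = -1.59993
m₂^(3/2) = 7.16222^(1.5) = 19.16777
g₁ = m₃ / m₂^(3/2) = -1.59993 / 19.16777 ≈ -0.0835

-0.0835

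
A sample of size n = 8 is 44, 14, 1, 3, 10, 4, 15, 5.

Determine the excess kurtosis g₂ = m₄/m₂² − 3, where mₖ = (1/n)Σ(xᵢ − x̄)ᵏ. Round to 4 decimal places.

x̄ = 12.0000
Σ(xᵢ − x̄)² = 1356.0000 ⇒ m₂ = 169.50000
Σ(xᵢ − x̄)⁴ = 1076388.0000 ⇒ m₄ = 134548.50000
m₂² = 28730.25000
g₂ = m₄/m₂² − 3 = 4.68316 − 3 ≈ 1.6832

1.6832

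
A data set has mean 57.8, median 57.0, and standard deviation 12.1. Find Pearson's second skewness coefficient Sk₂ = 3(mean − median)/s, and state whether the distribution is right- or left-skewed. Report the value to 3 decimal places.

0.198, right-skewed

Sk₂ = 3(57.8 − 57.0) / 12.1 = 3 × 0.8000 / 12.1
    = 2.4000 / 12.1 ≈ 0.198
Sk₂ > 0 ⇒ mean > median ⇒ right-skewed (positive skew).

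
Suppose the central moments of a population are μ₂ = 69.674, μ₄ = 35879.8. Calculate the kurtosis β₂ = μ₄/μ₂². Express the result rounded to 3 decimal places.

7.391

μ₂² = 69.674² = 4854.46628
μ₄/μ₂² = 35879.8 / 4854.46628 = 7.39109
β₂ ≈ 7.391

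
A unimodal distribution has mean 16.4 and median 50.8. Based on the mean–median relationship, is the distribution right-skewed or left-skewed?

mean − median = 16.4 − 50.8 = -34.4
mean < median ⇒ the longer tail is on the left ⇒ left-skewed (negatively skewed).

left-skewed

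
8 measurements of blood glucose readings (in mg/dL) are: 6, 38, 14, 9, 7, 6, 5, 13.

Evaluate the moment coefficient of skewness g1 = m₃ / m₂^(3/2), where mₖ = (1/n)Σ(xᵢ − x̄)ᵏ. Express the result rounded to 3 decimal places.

x̄ = (6 + 38 + 14 + 9 + 7 + 6 + 5 + 13) / 8 = 12.2500
deviations (xᵢ − x̄): -6.2500, 25.7500, 1.7500, -3.2500, -5.2500, -6.2500, -7.2500, 0.7500
Σ(xᵢ − x̄)² = 835.5000 ⇒ m₂ = 835.5000/8 = 104.43750
Σ(xᵢ − x̄)³ = 16031.2500 ⇒ m₃ = 16031.2500/8 = 2003.90625
m₂^(3/2) = 104.43750^(1.5) = 1067.29556
g1 = m₃ / m₂^(3/2) = 2003.90625 / 1067.29556 ≈ 1.878

1.878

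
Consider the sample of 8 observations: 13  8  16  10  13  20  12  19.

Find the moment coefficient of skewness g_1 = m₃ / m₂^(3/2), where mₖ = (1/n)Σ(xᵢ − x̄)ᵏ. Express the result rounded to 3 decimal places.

x̄ = (13 + 8 + 16 + 10 + 13 + 20 + 12 + 19) / 8 = 13.8750
deviations (xᵢ − x̄): -0.8750, -5.8750, 2.1250, -3.8750, -0.8750, 6.1250, -1.8750, 5.1250
Σ(xᵢ − x̄)² = 122.8750 ⇒ m₂ = 122.8750/8 = 15.35938
Σ(xᵢ − x̄)³ = 105.0938 ⇒ m₃ = 105.0938/8 = 13.13672
m₂^(3/2) = 15.35938^(1.5) = 60.19499
g_1 = m₃ / m₂^(3/2) = 13.13672 / 60.19499 ≈ 0.218

0.218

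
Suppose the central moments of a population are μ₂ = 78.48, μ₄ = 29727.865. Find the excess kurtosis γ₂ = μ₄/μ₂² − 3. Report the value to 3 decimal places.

1.827

μ₂² = 78.48² = 6159.11040
μ₄/μ₂² = 29727.865 / 6159.11040 = 4.82665
γ₂ = 4.82665 − 3 ≈ 1.827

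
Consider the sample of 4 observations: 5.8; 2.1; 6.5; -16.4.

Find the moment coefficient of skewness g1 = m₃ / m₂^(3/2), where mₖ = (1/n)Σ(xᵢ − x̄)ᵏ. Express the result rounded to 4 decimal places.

-1.0491

x̄ = (5.8 + 2.1 + 6.5 - 16.4) / 4 = -0.5000
deviations (xᵢ − x̄): 6.3000, 2.6000, 7.0000, -15.9000
Σ(xᵢ − x̄)² = 348.2600 ⇒ m₂ = 348.2600/4 = 87.06500
Σ(xᵢ − x̄)³ = -3409.0560 ⇒ m₃ = -3409.0560/4 = -852.26400
m₂^(3/2) = 87.06500^(1.5) = 812.39157
g1 = m₃ / m₂^(3/2) = -852.26400 / 812.39157 ≈ -1.0491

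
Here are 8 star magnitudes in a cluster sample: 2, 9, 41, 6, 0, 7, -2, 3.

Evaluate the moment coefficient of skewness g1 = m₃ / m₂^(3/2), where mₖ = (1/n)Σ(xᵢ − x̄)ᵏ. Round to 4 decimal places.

1.9524

x̄ = (2 + 9 + 41 + 6 + 0 + 7 - 2 + 3) / 8 = 8.2500
deviations (xᵢ − x̄): -6.2500, 0.7500, 32.7500, -2.2500, -8.2500, -1.2500, -10.2500, -5.2500
Σ(xᵢ − x̄)² = 1319.5000 ⇒ m₂ = 1319.5000/8 = 164.93750
Σ(xᵢ − x̄)³ = 33086.2500 ⇒ m₃ = 33086.2500/8 = 4135.78125
m₂^(3/2) = 164.93750^(1.5) = 2118.25925
g1 = m₃ / m₂^(3/2) = 4135.78125 / 2118.25925 ≈ 1.9524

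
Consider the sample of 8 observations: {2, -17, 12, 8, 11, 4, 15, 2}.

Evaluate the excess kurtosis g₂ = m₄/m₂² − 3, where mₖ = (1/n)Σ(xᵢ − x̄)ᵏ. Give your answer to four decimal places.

x̄ = 4.6250
Σ(xᵢ − x̄)² = 695.8750 ⇒ m₂ = 86.98438
Σ(xᵢ − x̄)⁴ = 235109.1191 ⇒ m₄ = 29388.63989
m₂² = 7566.28149
g₂ = m₄/m₂² − 3 = 3.88416 − 3 ≈ 0.8842

0.8842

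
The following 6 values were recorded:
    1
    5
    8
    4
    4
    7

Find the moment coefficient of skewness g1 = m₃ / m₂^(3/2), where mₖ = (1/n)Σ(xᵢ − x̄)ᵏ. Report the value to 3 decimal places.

-0.223

x̄ = (1 + 5 + 8 + 4 + 4 + 7) / 6 = 4.8333
deviations (xᵢ − x̄): -3.8333, 0.1667, 3.1667, -0.8333, -0.8333, 2.1667
Σ(xᵢ − x̄)² = 30.8333 ⇒ m₂ = 30.8333/6 = 5.13889
Σ(xᵢ − x̄)³ = -15.5556 ⇒ m₃ = -15.5556/6 = -2.59259
m₂^(3/2) = 5.13889^(1.5) = 11.64941
g1 = m₃ / m₂^(3/2) = -2.59259 / 11.64941 ≈ -0.223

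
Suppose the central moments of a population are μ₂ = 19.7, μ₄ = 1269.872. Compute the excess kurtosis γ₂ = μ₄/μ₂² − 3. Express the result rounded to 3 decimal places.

0.272

μ₂² = 19.7² = 388.09000
μ₄/μ₂² = 1269.872 / 388.09000 = 3.27211
γ₂ = 3.27211 − 3 ≈ 0.272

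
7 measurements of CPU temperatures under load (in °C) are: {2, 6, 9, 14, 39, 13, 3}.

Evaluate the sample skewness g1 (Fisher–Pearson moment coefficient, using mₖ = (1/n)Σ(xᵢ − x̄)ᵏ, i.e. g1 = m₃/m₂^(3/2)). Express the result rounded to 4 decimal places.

x̄ = (2 + 6 + 9 + 14 + 39 + 13 + 3) / 7 = 12.2857
deviations (xᵢ − x̄): -10.2857, -6.2857, -3.2857, 1.7143, 26.7143, 0.7143, -9.2857
Σ(xᵢ − x̄)² = 959.4286 ⇒ m₂ = 959.4286/7 = 137.06122
Σ(xᵢ − x̄)³ = 16897.4694 ⇒ m₃ = 16897.4694/7 = 2413.92420
m₂^(3/2) = 137.06122^(1.5) = 1604.61893
g1 = m₃ / m₂^(3/2) = 2413.92420 / 1604.61893 ≈ 1.5044

1.5044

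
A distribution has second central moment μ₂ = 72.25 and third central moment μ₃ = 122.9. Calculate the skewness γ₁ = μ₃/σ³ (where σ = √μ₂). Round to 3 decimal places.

0.200

σ = √μ₂ = √72.25 = 8.50000
σ³ = μ₂^(3/2) = 614.12500
γ₁ = μ₃/σ³ = 122.9 / 614.12500 ≈ 0.200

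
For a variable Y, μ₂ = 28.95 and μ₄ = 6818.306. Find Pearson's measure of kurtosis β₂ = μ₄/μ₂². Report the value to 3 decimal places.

8.135

μ₂² = 28.95² = 838.10250
μ₄/μ₂² = 6818.306 / 838.10250 = 8.13541
β₂ ≈ 8.135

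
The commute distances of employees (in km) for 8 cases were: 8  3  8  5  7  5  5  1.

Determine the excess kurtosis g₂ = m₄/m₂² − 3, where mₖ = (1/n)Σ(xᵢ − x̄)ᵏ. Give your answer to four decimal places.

-0.7905

x̄ = 5.2500
Σ(xᵢ − x̄)² = 41.5000 ⇒ m₂ = 5.18750
Σ(xᵢ − x̄)⁴ = 475.6563 ⇒ m₄ = 59.45703
m₂² = 26.91016
g₂ = m₄/m₂² − 3 = 2.20946 − 3 ≈ -0.7905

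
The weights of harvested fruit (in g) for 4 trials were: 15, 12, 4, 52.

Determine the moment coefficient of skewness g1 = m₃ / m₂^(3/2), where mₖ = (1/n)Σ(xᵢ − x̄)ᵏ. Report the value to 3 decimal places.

x̄ = (15 + 12 + 4 + 52) / 4 = 20.7500
deviations (xᵢ − x̄): -5.7500, -8.7500, -16.7500, 31.2500
Σ(xᵢ − x̄)² = 1366.7500 ⇒ m₂ = 1366.7500/4 = 341.68750
Σ(xᵢ − x̄)³ = 24958.1250 ⇒ m₃ = 24958.1250/4 = 6239.53125
m₂^(3/2) = 341.68750^(1.5) = 6316.02204
g1 = m₃ / m₂^(3/2) = 6239.53125 / 6316.02204 ≈ 0.988

0.988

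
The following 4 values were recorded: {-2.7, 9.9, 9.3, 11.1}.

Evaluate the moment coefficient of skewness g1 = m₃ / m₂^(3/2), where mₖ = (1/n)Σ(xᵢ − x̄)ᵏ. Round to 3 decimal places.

x̄ = (-2.7 + 9.9 + 9.3 + 11.1) / 4 = 6.9000
deviations (xᵢ − x̄): -9.6000, 3.0000, 2.4000, 4.2000
Σ(xᵢ − x̄)² = 124.5600 ⇒ m₂ = 124.5600/4 = 31.14000
Σ(xᵢ − x̄)³ = -769.8240 ⇒ m₃ = -769.8240/4 = -192.45600
m₂^(3/2) = 31.14000^(1.5) = 173.77124
g1 = m₃ / m₂^(3/2) = -192.45600 / 173.77124 ≈ -1.108

-1.108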